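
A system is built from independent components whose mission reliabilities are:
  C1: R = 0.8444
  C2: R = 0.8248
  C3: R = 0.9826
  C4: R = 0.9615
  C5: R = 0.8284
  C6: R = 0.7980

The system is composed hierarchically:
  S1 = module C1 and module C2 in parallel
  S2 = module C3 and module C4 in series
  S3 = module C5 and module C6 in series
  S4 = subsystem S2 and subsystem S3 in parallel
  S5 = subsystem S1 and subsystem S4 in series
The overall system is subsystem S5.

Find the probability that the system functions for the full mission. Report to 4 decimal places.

0.9545

Parallel (C1 and C2): 1 − (1 − 0.844400)(1 − 0.824800) = 0.972739
Series (C3 and C4): 0.982600 × 0.961500 = 0.944770
Series (C5 and C6): 0.828400 × 0.798000 = 0.661063
Parallel ([0.944770] and [0.661063]): 1 − (1 − 0.944770)(1 − 0.661063) = 0.981281
Series ([0.972739] and [0.981281]): 0.972739 × 0.981281 = 0.9545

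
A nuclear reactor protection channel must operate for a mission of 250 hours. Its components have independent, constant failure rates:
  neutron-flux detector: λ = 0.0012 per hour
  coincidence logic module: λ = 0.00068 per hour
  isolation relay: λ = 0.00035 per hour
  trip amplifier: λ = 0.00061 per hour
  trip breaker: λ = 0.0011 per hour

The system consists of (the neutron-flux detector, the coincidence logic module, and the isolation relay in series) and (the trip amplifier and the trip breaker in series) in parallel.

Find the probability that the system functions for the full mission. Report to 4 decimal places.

R(neutron-flux detector) = exp(−0.0012 × 250) = 0.740818
R(coincidence logic module) = exp(−0.00068 × 250) = 0.843665
R(isolation relay) = exp(−0.00035 × 250) = 0.916219
R(trip amplifier) = exp(−0.00061 × 250) = 0.858559
R(trip breaker) = exp(−0.0011 × 250) = 0.759572
Series (neutron-flux detector, coincidence logic module, and isolation relay): 0.740818 × 0.843665 × 0.916219 = 0.572639
Series (trip amplifier and trip breaker): 0.858559 × 0.759572 = 0.652137
Parallel ([0.572639] and [0.652137]): 1 − (1 − 0.572639)(1 − 0.652137) = 0.8513

0.8513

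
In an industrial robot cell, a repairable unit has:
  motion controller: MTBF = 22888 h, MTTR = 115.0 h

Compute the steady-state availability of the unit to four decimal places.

0.9950

A(motion controller) = MTBF/(MTBF+MTTR) = 22888/(22888+115.0) = 0.9950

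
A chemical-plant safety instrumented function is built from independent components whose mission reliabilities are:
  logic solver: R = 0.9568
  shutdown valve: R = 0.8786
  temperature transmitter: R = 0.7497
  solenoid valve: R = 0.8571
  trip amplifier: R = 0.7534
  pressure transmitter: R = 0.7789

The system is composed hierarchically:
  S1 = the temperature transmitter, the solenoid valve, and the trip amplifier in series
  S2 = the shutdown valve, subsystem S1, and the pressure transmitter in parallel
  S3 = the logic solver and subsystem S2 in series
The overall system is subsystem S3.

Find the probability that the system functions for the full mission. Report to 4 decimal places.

0.9436

Series (temperature transmitter, solenoid valve, and trip amplifier): 0.749700 × 0.857100 × 0.753400 = 0.484111
Parallel (shutdown valve, [0.484111], and pressure transmitter): 1 − (1 − 0.878600)(1 − 0.484111)(1 − 0.778900) = 0.986153
Series (logic solver and [0.986153]): 0.956800 × 0.986153 = 0.9436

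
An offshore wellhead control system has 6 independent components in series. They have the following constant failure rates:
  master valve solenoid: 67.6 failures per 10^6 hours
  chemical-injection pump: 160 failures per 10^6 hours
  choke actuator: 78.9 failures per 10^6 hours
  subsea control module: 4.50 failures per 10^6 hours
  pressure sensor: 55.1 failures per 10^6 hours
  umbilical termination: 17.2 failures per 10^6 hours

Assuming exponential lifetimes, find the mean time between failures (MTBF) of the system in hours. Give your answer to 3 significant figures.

2610

Series of exponential components: λ_sys = Σ λ_i
λ_sys = 0.0000676 + 0.000160 + 0.0000789 + 0.00000450 + 0.0000551 + 0.0000172 = 3.8330e-04 /h
MTBF = 1 / λ_sys = 2610 h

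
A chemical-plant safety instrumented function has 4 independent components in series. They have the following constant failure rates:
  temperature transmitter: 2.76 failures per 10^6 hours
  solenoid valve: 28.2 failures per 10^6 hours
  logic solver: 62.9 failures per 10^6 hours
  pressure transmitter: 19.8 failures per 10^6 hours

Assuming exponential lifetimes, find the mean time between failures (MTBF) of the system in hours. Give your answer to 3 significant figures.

8800

Series of exponential components: λ_sys = Σ λ_i
λ_sys = 0.00000276 + 0.0000282 + 0.0000629 + 0.0000198 = 1.1366e-04 /h
MTBF = 1 / λ_sys = 8800 h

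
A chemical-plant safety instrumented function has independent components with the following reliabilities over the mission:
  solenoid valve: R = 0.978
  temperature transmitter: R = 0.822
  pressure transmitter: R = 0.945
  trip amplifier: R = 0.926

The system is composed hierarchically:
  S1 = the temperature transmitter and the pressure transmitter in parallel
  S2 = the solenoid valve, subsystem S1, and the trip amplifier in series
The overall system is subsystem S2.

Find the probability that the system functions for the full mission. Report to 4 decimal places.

0.8968

Parallel (temperature transmitter and pressure transmitter): 1 − (1 − 0.822000)(1 − 0.945000) = 0.990210
Series (solenoid valve, [0.990210], and trip amplifier): 0.978000 × 0.990210 × 0.926000 = 0.8968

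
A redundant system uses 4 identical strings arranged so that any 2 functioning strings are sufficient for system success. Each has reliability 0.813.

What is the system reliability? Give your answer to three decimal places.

0.978

R = Σ_{i=2}^{4} C(4,i) p^i (1−p)^{4−i} with p = 0.813
C(4,2)·0.813^2·0.187^2 = 0.13868
C(4,3)·0.813^3·0.187^1 = 0.40195
C(4,4)·0.813^4·0.187^0 = 0.43688
Sum = 0.978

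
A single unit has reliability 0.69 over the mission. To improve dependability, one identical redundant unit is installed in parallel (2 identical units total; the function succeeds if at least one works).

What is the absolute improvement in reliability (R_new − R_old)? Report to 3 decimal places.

R_before = 0.69
R_after = 1 − (1 − 0.69)^2 = 0.904
ΔR = 0.904 − 0.69 = 0.214

0.214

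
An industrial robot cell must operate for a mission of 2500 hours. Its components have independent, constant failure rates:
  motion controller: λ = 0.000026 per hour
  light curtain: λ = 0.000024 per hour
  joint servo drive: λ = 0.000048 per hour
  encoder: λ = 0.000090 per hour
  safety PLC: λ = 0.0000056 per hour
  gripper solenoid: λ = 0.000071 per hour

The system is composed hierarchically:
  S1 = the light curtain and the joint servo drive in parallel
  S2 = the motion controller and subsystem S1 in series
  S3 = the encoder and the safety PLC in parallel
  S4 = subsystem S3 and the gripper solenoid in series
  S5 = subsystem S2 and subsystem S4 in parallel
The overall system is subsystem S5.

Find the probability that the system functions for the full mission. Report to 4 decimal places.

R(motion controller) = exp(−0.000026 × 2500) = 0.937067
R(light curtain) = exp(−0.000024 × 2500) = 0.941765
R(joint servo drive) = exp(−0.000048 × 2500) = 0.886920
R(encoder) = exp(−0.000090 × 2500) = 0.798516
R(safety PLC) = exp(−0.0000056 × 2500) = 0.986098
R(gripper solenoid) = exp(−0.000071 × 2500) = 0.837361
Parallel (light curtain and joint servo drive): 1 − (1 − 0.941765)(1 − 0.886920) = 0.993415
Series (motion controller and [0.993415]): 0.937067 × 0.993415 = 0.930896
Parallel (encoder and safety PLC): 1 − (1 − 0.798516)(1 − 0.986098) = 0.997199
Series ([0.997199] and gripper solenoid): 0.997199 × 0.837361 = 0.835016
Parallel ([0.930896] and [0.835016]): 1 − (1 − 0.930896)(1 − 0.835016) = 0.9886

0.9886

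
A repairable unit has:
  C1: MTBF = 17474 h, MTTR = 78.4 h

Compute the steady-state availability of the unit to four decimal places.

A(C1) = MTBF/(MTBF+MTTR) = 17474/(17474+78.4) = 0.9955

0.9955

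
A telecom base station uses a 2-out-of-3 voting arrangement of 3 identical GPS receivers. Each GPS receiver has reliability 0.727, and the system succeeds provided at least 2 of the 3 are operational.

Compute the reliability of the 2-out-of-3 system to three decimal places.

0.817

R = Σ_{i=2}^{3} C(3,i) p^i (1−p)^{3−i} with p = 0.727
C(3,2)·0.727^2·0.273^1 = 0.43287
C(3,3)·0.727^3·0.273^0 = 0.38424
Sum = 0.817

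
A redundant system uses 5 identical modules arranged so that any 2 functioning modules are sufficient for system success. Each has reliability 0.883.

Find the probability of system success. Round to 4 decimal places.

0.9992

R = Σ_{i=2}^{5} C(5,i) p^i (1−p)^{5−i} with p = 0.883
C(5,2)·0.883^2·0.117^3 = 0.012488
C(5,3)·0.883^3·0.117^2 = 0.094244
C(5,4)·0.883^4·0.117^1 = 0.355630
C(5,5)·0.883^5·0.117^0 = 0.536789
Sum = 0.9992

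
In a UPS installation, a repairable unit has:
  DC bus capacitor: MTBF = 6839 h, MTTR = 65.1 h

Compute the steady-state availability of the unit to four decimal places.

0.9906

A(DC bus capacitor) = MTBF/(MTBF+MTTR) = 6839/(6839+65.1) = 0.9906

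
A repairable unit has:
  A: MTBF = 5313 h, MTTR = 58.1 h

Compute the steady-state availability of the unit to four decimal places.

0.9892

A(A) = MTBF/(MTBF+MTTR) = 5313/(5313+58.1) = 0.9892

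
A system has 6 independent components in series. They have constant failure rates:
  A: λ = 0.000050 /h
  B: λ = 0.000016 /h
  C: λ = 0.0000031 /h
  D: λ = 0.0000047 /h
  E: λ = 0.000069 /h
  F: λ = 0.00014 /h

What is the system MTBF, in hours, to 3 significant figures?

3540

Series of exponential components: λ_sys = Σ λ_i
λ_sys = 0.000050 + 0.000016 + 0.0000031 + 0.0000047 + 0.000069 + 0.00014 = 2.8280e-04 /h
MTBF = 1 / λ_sys = 3540 h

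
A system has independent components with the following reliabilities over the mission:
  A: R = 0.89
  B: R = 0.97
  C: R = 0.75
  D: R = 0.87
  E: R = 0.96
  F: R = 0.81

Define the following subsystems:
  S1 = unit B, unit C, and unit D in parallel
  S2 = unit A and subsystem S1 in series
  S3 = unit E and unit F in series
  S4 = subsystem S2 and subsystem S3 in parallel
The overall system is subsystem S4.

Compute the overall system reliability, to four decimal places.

0.9753

Parallel (B, C, and D): 1 − (1 − 0.970000)(1 − 0.750000)(1 − 0.870000) = 0.999025
Series (A and [0.999025]): 0.890000 × 0.999025 = 0.889132
Series (E and F): 0.960000 × 0.810000 = 0.777600
Parallel ([0.889132] and [0.777600]): 1 − (1 − 0.889132)(1 − 0.777600) = 0.9753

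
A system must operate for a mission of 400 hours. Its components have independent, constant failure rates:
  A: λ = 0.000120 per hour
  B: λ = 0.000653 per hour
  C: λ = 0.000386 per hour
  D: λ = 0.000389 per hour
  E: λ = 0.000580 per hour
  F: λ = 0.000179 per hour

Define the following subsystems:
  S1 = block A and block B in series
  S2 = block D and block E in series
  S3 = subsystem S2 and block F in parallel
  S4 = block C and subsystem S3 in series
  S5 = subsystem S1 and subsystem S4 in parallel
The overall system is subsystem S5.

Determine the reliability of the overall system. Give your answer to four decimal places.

R(A) = exp(−0.000120 × 400) = 0.953134
R(B) = exp(−0.000653 × 400) = 0.770127
R(C) = exp(−0.000386 × 400) = 0.856929
R(D) = exp(−0.000389 × 400) = 0.855901
R(E) = exp(−0.000580 × 400) = 0.792946
R(F) = exp(−0.000179 × 400) = 0.930903
Series (A and B): 0.953134 × 0.770127 = 0.734034
Series (D and E): 0.855901 × 0.792946 = 0.678683
Parallel ([0.678683] and F): 1 − (1 − 0.678683)(1 − 0.930903) = 0.977798
Series (C and [0.977798]): 0.856929 × 0.977798 = 0.837903
Parallel ([0.734034] and [0.837903]): 1 − (1 − 0.734034)(1 − 0.837903) = 0.9569

0.9569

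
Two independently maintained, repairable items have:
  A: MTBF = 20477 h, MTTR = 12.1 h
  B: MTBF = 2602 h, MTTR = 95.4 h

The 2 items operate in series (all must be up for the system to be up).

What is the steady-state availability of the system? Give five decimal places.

A(A) = MTBF/(MTBF+MTTR) = 20477/(20477+12.1) = 0.999409
A(B) = MTBF/(MTBF+MTTR) = 2602/(2602+95.4) = 0.964633
Series availability: 0.999409 × 0.964633 = 0.96406

0.96406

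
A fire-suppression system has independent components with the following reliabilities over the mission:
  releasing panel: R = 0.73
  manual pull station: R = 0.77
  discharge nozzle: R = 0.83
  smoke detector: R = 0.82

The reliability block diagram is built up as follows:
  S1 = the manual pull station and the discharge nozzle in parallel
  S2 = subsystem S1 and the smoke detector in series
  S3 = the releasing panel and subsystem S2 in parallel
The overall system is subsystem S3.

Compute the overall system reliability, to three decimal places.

Parallel (manual pull station and discharge nozzle): 1 − (1 − 0.77000)(1 − 0.83000) = 0.96090
Series ([0.96090] and smoke detector): 0.96090 × 0.82000 = 0.78794
Parallel (releasing panel and [0.78794]): 1 − (1 − 0.73000)(1 − 0.78794) = 0.943

0.943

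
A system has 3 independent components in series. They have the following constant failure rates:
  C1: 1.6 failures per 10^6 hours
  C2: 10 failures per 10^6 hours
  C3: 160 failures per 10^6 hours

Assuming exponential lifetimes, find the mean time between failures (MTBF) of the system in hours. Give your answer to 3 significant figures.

Series of exponential components: λ_sys = Σ λ_i
λ_sys = 0.0000016 + 0.000010 + 0.00016 = 1.7160e-04 /h
MTBF = 1 / λ_sys = 5830 h

5830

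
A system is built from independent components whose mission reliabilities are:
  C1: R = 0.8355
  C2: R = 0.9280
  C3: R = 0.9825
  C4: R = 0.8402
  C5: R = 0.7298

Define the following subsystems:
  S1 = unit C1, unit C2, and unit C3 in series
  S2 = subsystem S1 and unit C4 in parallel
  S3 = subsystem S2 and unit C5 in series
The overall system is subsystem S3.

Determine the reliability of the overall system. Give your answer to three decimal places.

Series (C1, C2, and C3): 0.83550 × 0.92800 × 0.98250 = 0.76178
Parallel ([0.76178] and C4): 1 − (1 − 0.76178)(1 − 0.84020) = 0.96193
Series ([0.96193] and C5): 0.96193 × 0.72980 = 0.702

0.702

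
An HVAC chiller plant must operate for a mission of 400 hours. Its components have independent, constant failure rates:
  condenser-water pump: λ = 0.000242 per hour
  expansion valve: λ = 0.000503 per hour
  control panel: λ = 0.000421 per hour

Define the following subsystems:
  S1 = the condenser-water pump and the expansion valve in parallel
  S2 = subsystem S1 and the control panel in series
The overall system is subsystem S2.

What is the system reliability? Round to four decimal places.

R(condenser-water pump) = exp(−0.000242 × 400) = 0.907738
R(expansion valve) = exp(−0.000503 × 400) = 0.817749
R(control panel) = exp(−0.000421 × 400) = 0.845016
Parallel (condenser-water pump and expansion valve): 1 − (1 − 0.907738)(1 − 0.817749) = 0.983185
Series ([0.983185] and control panel): 0.983185 × 0.845016 = 0.8308

0.8308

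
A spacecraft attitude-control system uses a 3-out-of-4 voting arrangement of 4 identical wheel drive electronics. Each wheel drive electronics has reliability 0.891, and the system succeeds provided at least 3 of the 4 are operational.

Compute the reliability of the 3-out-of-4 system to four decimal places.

R = Σ_{i=3}^{4} C(4,i) p^i (1−p)^{4−i} with p = 0.891
C(4,3)·0.891^3·0.109^1 = 0.308404
C(4,4)·0.891^4·0.109^0 = 0.630247
Sum = 0.9387

0.9387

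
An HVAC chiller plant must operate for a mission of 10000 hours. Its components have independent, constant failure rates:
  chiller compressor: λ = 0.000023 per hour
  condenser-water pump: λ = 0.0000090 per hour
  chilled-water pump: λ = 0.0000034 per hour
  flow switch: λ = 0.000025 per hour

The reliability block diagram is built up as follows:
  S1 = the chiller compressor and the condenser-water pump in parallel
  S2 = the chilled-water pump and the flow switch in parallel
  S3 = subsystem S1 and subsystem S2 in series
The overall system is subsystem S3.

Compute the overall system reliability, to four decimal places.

0.9751

R(chiller compressor) = exp(−0.000023 × 10000) = 0.794534
R(condenser-water pump) = exp(−0.0000090 × 10000) = 0.913931
R(chilled-water pump) = exp(−0.0000034 × 10000) = 0.966572
R(flow switch) = exp(−0.000025 × 10000) = 0.778801
Parallel (chiller compressor and condenser-water pump): 1 − (1 − 0.794534)(1 − 0.913931) = 0.982316
Parallel (chilled-water pump and flow switch): 1 − (1 − 0.966572)(1 − 0.778801) = 0.992606
Series ([0.982316] and [0.992606]): 0.982316 × 0.992606 = 0.9751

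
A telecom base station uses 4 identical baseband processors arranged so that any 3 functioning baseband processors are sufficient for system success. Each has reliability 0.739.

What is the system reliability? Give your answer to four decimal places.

0.7196

R = Σ_{i=3}^{4} C(4,i) p^i (1−p)^{4−i} with p = 0.739
C(4,3)·0.739^3·0.261^1 = 0.421341
C(4,4)·0.739^4·0.261^0 = 0.298248
Sum = 0.7196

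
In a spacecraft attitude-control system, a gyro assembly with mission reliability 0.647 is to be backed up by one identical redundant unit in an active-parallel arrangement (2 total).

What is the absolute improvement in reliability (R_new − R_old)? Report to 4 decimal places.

R_before = 0.647
R_after = 1 − (1 − 0.647)^2 = 0.8754
ΔR = 0.8754 − 0.647 = 0.2284

0.2284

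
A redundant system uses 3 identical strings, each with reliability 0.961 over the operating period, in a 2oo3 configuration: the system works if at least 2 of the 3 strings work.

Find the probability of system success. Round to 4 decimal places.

0.9956

R = Σ_{i=2}^{3} C(3,i) p^i (1−p)^{3−i} with p = 0.961
C(3,2)·0.961^2·0.039^1 = 0.108052
C(3,3)·0.961^3·0.039^0 = 0.887504
Sum = 0.9956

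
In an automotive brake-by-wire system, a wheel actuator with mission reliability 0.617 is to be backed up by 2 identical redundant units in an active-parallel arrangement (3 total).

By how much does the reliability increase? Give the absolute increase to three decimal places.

0.327

R_before = 0.617
R_after = 1 − (1 − 0.617)^3 = 0.944
ΔR = 0.944 − 0.617 = 0.327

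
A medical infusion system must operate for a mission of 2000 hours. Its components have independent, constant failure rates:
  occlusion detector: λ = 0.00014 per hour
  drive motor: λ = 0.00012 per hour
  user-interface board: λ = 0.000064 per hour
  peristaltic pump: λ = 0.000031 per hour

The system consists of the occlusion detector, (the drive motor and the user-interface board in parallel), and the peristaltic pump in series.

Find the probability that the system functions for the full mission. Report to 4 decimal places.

0.6921

R(occlusion detector) = exp(−0.00014 × 2000) = 0.755784
R(drive motor) = exp(−0.00012 × 2000) = 0.786628
R(user-interface board) = exp(−0.000064 × 2000) = 0.879853
R(peristaltic pump) = exp(−0.000031 × 2000) = 0.939883
Parallel (drive motor and user-interface board): 1 − (1 − 0.786628)(1 − 0.879853) = 0.974364
Series (occlusion detector, [0.974364], and peristaltic pump): 0.755784 × 0.974364 × 0.939883 = 0.6921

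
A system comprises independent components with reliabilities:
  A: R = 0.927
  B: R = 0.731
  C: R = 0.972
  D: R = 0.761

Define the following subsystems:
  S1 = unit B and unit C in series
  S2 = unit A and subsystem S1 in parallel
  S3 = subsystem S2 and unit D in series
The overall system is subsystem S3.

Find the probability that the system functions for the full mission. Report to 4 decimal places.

Series (B and C): 0.731000 × 0.972000 = 0.710532
Parallel (A and [0.710532]): 1 − (1 − 0.927000)(1 − 0.710532) = 0.978869
Series ([0.978869] and D): 0.978869 × 0.761000 = 0.7449

0.7449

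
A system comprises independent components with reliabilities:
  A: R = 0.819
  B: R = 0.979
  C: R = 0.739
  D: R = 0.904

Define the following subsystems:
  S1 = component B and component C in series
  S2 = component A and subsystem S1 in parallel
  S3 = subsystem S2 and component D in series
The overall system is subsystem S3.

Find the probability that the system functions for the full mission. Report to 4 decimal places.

0.8588

Series (B and C): 0.979000 × 0.739000 = 0.723481
Parallel (A and [0.723481]): 1 − (1 − 0.819000)(1 − 0.723481) = 0.949950
Series ([0.949950] and D): 0.949950 × 0.904000 = 0.8588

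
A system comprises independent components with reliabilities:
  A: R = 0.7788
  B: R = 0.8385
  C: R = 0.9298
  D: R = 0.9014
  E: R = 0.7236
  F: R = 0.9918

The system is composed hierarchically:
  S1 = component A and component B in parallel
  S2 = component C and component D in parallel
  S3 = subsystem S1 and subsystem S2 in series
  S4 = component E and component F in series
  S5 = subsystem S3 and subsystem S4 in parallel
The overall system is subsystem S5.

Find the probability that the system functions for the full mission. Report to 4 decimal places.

Parallel (A and B): 1 − (1 − 0.778800)(1 − 0.838500) = 0.964276
Parallel (C and D): 1 − (1 − 0.929800)(1 − 0.901400) = 0.993078
Series ([0.964276] and [0.993078]): 0.964276 × 0.993078 = 0.957601
Series (E and F): 0.723600 × 0.991800 = 0.717666
Parallel ([0.957601] and [0.717666]): 1 − (1 − 0.957601)(1 − 0.717666) = 0.9880

0.9880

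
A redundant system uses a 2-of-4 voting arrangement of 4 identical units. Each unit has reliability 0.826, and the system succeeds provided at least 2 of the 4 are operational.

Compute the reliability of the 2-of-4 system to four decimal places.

0.9817

R = Σ_{i=2}^{4} C(4,i) p^i (1−p)^{4−i} with p = 0.826
C(4,2)·0.826^2·0.174^2 = 0.123940
C(4,3)·0.826^3·0.174^1 = 0.392238
C(4,4)·0.826^4·0.174^0 = 0.465501
Sum = 0.9817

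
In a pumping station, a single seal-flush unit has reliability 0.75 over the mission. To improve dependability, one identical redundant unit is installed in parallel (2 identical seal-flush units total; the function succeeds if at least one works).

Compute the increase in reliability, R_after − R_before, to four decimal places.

R_before = 0.75
R_after = 1 − (1 − 0.75)^2 = 0.9375
ΔR = 0.9375 − 0.75 = 0.1875

0.1875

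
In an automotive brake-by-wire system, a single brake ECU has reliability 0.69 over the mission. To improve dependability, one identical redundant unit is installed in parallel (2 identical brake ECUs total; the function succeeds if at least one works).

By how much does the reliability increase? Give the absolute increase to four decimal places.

0.2139

R_before = 0.69
R_after = 1 − (1 − 0.69)^2 = 0.9039
ΔR = 0.9039 − 0.69 = 0.2139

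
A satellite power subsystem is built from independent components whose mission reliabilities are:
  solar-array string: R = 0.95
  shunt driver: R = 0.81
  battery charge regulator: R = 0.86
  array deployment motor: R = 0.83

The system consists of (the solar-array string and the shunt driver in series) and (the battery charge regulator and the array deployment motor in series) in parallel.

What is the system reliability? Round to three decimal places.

Series (solar-array string and shunt driver): 0.95000 × 0.81000 = 0.76950
Series (battery charge regulator and array deployment motor): 0.86000 × 0.83000 = 0.71380
Parallel ([0.76950] and [0.71380]): 1 − (1 − 0.76950)(1 − 0.71380) = 0.934

0.934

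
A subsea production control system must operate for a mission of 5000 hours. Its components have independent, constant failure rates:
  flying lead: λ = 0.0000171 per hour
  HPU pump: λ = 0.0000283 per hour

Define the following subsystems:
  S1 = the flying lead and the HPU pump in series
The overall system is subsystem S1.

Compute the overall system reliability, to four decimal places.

R(flying lead) = exp(−0.0000171 × 5000) = 0.918053
R(HPU pump) = exp(−0.0000283 × 5000) = 0.868055
Series (flying lead and HPU pump): 0.918053 × 0.868055 = 0.7969

0.7969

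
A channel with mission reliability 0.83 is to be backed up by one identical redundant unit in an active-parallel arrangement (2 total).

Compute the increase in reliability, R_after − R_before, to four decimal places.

0.1411

R_before = 0.83
R_after = 1 − (1 − 0.83)^2 = 0.9711
ΔR = 0.9711 − 0.83 = 0.1411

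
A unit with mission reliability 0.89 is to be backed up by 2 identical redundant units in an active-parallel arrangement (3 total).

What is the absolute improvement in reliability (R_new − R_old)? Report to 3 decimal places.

0.109

R_before = 0.89
R_after = 1 − (1 − 0.89)^3 = 0.999
ΔR = 0.999 − 0.89 = 0.109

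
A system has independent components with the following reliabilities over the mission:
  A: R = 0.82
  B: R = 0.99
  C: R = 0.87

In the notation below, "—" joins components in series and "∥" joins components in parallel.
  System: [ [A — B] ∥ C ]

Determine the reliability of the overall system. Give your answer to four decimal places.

Series (A and B): 0.820000 × 0.990000 = 0.811800
Parallel ([0.811800] and C): 1 − (1 − 0.811800)(1 − 0.870000) = 0.9755

0.9755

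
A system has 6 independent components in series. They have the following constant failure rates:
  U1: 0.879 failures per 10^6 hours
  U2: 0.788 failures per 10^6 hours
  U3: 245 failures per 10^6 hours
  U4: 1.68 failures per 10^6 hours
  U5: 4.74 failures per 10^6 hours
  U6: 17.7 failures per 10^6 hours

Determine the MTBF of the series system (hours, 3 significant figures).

3690

Series of exponential components: λ_sys = Σ λ_i
λ_sys = 0.000000879 + 0.000000788 + 0.000245 + 0.00000168 + 0.00000474 + 0.0000177 = 2.7079e-04 /h
MTBF = 1 / λ_sys = 3690 h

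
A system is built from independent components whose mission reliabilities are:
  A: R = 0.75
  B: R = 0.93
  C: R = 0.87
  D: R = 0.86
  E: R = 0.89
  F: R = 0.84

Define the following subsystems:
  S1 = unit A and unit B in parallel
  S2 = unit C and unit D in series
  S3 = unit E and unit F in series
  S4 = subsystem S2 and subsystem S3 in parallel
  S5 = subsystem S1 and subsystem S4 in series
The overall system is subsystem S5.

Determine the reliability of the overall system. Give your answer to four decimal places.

0.9201

Parallel (A and B): 1 − (1 − 0.750000)(1 − 0.930000) = 0.982500
Series (C and D): 0.870000 × 0.860000 = 0.748200
Series (E and F): 0.890000 × 0.840000 = 0.747600
Parallel ([0.748200] and [0.747600]): 1 − (1 − 0.748200)(1 − 0.747600) = 0.936446
Series ([0.982500] and [0.936446]): 0.982500 × 0.936446 = 0.9201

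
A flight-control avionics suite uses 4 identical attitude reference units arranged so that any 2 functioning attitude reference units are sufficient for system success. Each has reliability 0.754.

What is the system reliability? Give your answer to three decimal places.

0.951

R = Σ_{i=2}^{4} C(4,i) p^i (1−p)^{4−i} with p = 0.754
C(4,2)·0.754^2·0.246^2 = 0.20643
C(4,3)·0.754^3·0.246^1 = 0.42180
C(4,4)·0.754^4·0.246^0 = 0.32321
Sum = 0.951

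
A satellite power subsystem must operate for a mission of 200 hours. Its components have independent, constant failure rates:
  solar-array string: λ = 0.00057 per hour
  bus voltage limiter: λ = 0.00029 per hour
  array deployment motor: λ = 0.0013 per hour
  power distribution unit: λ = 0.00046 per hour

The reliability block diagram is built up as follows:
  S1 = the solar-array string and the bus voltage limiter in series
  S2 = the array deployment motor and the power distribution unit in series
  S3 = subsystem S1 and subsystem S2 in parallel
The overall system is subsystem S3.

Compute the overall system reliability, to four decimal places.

0.9531

R(solar-array string) = exp(−0.00057 × 200) = 0.892258
R(bus voltage limiter) = exp(−0.00029 × 200) = 0.943650
R(array deployment motor) = exp(−0.0013 × 200) = 0.771052
R(power distribution unit) = exp(−0.00046 × 200) = 0.912105
Series (solar-array string and bus voltage limiter): 0.892258 × 0.943650 = 0.841979
Series (array deployment motor and power distribution unit): 0.771052 × 0.912105 = 0.703280
Parallel ([0.841979] and [0.703280]): 1 − (1 − 0.841979)(1 − 0.703280) = 0.9531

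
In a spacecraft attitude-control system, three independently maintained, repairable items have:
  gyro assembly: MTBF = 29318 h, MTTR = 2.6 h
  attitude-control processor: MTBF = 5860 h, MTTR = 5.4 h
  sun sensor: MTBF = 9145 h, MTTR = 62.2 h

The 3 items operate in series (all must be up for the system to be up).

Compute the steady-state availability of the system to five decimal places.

0.99224

A(gyro assembly) = MTBF/(MTBF+MTTR) = 29318/(29318+2.6) = 0.999911
A(attitude-control processor) = MTBF/(MTBF+MTTR) = 5860/(5860+5.4) = 0.999079
A(sun sensor) = MTBF/(MTBF+MTTR) = 9145/(9145+62.2) = 0.993244
Series availability: 0.999911 × 0.999079 × 0.993244 = 0.99224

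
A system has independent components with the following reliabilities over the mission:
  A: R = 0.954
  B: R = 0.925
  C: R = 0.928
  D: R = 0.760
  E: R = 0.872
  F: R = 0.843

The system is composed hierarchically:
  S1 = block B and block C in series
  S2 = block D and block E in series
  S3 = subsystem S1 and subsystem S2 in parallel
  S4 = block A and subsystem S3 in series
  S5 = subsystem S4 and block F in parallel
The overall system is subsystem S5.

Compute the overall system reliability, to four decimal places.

Series (B and C): 0.925000 × 0.928000 = 0.858400
Series (D and E): 0.760000 × 0.872000 = 0.662720
Parallel ([0.858400] and [0.662720]): 1 − (1 − 0.858400)(1 − 0.662720) = 0.952241
Series (A and [0.952241]): 0.954000 × 0.952241 = 0.908438
Parallel ([0.908438] and F): 1 − (1 − 0.908438)(1 − 0.843000) = 0.9856

0.9856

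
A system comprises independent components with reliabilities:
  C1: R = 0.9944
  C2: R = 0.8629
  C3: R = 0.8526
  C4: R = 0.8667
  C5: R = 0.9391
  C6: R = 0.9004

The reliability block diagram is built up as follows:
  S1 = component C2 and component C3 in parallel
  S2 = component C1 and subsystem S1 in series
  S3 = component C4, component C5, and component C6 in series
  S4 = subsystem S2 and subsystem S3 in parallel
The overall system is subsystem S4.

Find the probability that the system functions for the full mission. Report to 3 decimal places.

Parallel (C2 and C3): 1 − (1 − 0.86290)(1 − 0.85260) = 0.97979
Series (C1 and [0.97979]): 0.99440 × 0.97979 = 0.97430
Series (C4, C5, and C6): 0.86670 × 0.93910 × 0.90040 = 0.73285
Parallel ([0.97430] and [0.73285]): 1 − (1 − 0.97430)(1 − 0.73285) = 0.993

0.993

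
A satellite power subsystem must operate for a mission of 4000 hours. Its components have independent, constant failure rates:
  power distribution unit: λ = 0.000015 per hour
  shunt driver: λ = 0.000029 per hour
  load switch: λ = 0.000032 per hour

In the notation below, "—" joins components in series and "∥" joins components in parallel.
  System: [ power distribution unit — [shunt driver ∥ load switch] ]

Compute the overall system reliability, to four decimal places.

0.9294

R(power distribution unit) = exp(−0.000015 × 4000) = 0.941765
R(shunt driver) = exp(−0.000029 × 4000) = 0.890475
R(load switch) = exp(−0.000032 × 4000) = 0.879853
Parallel (shunt driver and load switch): 1 − (1 − 0.890475)(1 − 0.879853) = 0.986841
Series (power distribution unit and [0.986841]): 0.941765 × 0.986841 = 0.9294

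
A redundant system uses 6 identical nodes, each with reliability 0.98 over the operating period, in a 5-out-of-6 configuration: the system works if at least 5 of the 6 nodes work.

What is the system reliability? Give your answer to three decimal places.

0.994

R = Σ_{i=5}^{6} C(6,i) p^i (1−p)^{6−i} with p = 0.98
C(6,5)·0.98^5·0.02^1 = 0.10847
C(6,6)·0.98^6·0.02^0 = 0.88584
Sum = 0.994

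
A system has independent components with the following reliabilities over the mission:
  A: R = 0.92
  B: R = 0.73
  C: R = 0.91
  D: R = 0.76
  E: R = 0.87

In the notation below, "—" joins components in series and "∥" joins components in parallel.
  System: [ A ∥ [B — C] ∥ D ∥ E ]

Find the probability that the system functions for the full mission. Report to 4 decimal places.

Series (B and C): 0.730000 × 0.910000 = 0.664300
Parallel (A, [0.664300], D, and E): 1 − (1 − 0.920000)(1 − 0.664300)(1 − 0.760000)(1 − 0.870000) = 0.9992

0.9992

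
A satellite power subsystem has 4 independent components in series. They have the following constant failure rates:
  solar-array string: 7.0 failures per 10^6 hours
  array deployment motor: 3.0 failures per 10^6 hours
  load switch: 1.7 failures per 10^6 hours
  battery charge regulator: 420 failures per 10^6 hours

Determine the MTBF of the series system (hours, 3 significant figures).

2320

Series of exponential components: λ_sys = Σ λ_i
λ_sys = 0.0000070 + 0.0000030 + 0.0000017 + 0.00042 = 4.3170e-04 /h
MTBF = 1 / λ_sys = 2320 h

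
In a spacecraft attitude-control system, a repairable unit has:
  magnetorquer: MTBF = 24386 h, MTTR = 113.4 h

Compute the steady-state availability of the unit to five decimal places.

A(magnetorquer) = MTBF/(MTBF+MTTR) = 24386/(24386+113.4) = 0.99537

0.99537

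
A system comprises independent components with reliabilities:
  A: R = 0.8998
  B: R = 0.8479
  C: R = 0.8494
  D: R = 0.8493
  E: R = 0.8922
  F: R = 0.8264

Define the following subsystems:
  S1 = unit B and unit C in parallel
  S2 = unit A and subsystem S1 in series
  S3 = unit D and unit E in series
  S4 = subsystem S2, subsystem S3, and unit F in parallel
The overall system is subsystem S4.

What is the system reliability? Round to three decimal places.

0.995

Parallel (B and C): 1 − (1 − 0.84790)(1 − 0.84940) = 0.97709
Series (A and [0.97709]): 0.89980 × 0.97709 = 0.87919
Series (D and E): 0.84930 × 0.89220 = 0.75775
Parallel ([0.87919], [0.75775], and F): 1 − (1 − 0.87919)(1 − 0.75775)(1 − 0.82640) = 0.995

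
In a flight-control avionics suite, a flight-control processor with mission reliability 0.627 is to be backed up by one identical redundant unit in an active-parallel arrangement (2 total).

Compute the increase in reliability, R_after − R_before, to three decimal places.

0.234

R_before = 0.627
R_after = 1 − (1 − 0.627)^2 = 0.861
ΔR = 0.861 − 0.627 = 0.234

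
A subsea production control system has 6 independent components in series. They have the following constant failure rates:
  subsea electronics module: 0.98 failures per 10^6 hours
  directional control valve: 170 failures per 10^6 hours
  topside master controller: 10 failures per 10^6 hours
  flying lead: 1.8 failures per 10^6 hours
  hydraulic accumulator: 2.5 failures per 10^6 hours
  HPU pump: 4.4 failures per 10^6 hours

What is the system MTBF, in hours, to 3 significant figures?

5270

Series of exponential components: λ_sys = Σ λ_i
λ_sys = 0.00000098 + 0.00017 + 0.000010 + 0.0000018 + 0.0000025 + 0.0000044 = 1.8968e-04 /h
MTBF = 1 / λ_sys = 5270 h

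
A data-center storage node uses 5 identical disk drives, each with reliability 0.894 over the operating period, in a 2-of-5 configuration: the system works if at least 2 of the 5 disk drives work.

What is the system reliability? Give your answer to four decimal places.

0.9994

R = Σ_{i=2}^{5} C(5,i) p^i (1−p)^{5−i} with p = 0.894
C(5,2)·0.894^2·0.106^3 = 0.009519
C(5,3)·0.894^3·0.106^2 = 0.080283
C(5,4)·0.894^4·0.106^1 = 0.338552
C(5,5)·0.894^5·0.106^0 = 0.571068
Sum = 0.9994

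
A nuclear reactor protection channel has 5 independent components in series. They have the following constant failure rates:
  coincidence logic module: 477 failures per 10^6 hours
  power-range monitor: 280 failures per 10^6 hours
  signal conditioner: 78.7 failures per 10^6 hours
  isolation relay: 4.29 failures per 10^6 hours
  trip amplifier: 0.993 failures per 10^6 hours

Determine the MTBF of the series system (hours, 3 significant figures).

Series of exponential components: λ_sys = Σ λ_i
λ_sys = 0.000477 + 0.000280 + 0.0000787 + 0.00000429 + 0.000000993 = 8.4098e-04 /h
MTBF = 1 / λ_sys = 1190 h

1190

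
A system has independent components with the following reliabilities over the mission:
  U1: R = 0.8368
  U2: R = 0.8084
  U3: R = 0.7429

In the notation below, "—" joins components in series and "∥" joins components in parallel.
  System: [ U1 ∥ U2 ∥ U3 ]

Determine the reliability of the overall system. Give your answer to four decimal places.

Parallel (U1, U2, and U3): 1 − (1 − 0.836800)(1 − 0.808400)(1 − 0.742900) = 0.9920

0.9920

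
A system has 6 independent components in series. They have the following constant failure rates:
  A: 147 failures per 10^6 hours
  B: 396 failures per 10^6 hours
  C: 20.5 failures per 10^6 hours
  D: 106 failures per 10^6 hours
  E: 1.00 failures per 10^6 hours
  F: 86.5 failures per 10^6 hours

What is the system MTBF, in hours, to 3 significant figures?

Series of exponential components: λ_sys = Σ λ_i
λ_sys = 0.000147 + 0.000396 + 0.0000205 + 0.000106 + 0.00000100 + 0.0000865 = 7.5700e-04 /h
MTBF = 1 / λ_sys = 1320 h

1320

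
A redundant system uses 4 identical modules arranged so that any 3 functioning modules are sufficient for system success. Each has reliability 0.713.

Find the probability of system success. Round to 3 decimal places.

R = Σ_{i=3}^{4} C(4,i) p^i (1−p)^{4−i} with p = 0.713
C(4,3)·0.713^3·0.287^1 = 0.41611
C(4,4)·0.713^4·0.287^0 = 0.25844
Sum = 0.675

0.675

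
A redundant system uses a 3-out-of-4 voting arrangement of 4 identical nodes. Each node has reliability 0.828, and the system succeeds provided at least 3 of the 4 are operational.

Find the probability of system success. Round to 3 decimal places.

0.861

R = Σ_{i=3}^{4} C(4,i) p^i (1−p)^{4−i} with p = 0.828
C(4,3)·0.828^3·0.172^1 = 0.39055
C(4,4)·0.828^4·0.172^0 = 0.47003
Sum = 0.861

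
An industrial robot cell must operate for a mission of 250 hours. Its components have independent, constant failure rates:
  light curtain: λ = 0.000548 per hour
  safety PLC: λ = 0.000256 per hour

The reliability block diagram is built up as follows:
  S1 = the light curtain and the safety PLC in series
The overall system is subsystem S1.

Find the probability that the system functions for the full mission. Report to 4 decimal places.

R(light curtain) = exp(−0.000548 × 250) = 0.871970
R(safety PLC) = exp(−0.000256 × 250) = 0.938005
Series (light curtain and safety PLC): 0.871970 × 0.938005 = 0.8179

0.8179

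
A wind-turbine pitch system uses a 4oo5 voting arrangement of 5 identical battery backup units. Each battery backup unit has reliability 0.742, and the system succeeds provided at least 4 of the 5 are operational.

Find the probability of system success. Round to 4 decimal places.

R = Σ_{i=4}^{5} C(5,i) p^i (1−p)^{5−i} with p = 0.742
C(5,4)·0.742^4·0.258^1 = 0.391026
C(5,5)·0.742^5·0.258^0 = 0.224916
Sum = 0.6159

0.6159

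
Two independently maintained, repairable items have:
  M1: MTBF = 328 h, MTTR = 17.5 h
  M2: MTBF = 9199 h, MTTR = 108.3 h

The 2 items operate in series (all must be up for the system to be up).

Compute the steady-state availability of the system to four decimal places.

A(M1) = MTBF/(MTBF+MTTR) = 328/(328+17.5) = 0.949349
A(M2) = MTBF/(MTBF+MTTR) = 9199/(9199+108.3) = 0.988364
Series availability: 0.949349 × 0.988364 = 0.9383

0.9383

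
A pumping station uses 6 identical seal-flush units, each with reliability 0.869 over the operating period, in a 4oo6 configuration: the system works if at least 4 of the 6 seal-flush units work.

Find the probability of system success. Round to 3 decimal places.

0.967

R = Σ_{i=4}^{6} C(6,i) p^i (1−p)^{6−i} with p = 0.869
C(6,4)·0.869^4·0.131^2 = 0.14680
C(6,5)·0.869^5·0.131^1 = 0.38951
C(6,6)·0.869^6·0.131^0 = 0.43064
Sum = 0.967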